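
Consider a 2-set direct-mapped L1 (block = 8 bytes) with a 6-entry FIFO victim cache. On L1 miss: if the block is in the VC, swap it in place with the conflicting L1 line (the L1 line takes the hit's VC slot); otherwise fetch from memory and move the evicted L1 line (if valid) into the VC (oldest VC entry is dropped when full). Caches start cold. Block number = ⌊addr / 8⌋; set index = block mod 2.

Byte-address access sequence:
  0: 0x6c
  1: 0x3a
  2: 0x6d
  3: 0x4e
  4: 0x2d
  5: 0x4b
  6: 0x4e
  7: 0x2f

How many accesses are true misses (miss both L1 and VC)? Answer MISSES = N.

MISSES = 4

  [0] addr=0x6c blk=13 s=1: MISS | VC []
  [1] addr=0x3a blk=7 s=1: MISS | VC [13]
  [2] addr=0x6d blk=13 s=1: VC-HIT | VC [7]
  [3] addr=0x4e blk=9 s=1: MISS | VC [7, 13]
  [4] addr=0x2d blk=5 s=1: MISS | VC [7, 13, 9]
  [5] addr=0x4b blk=9 s=1: VC-HIT | VC [7, 13, 5]
  [6] addr=0x4e blk=9 s=1: L1-HIT | VC [7, 13, 5]
  [7] addr=0x2f blk=5 s=1: VC-HIT | VC [7, 13, 9]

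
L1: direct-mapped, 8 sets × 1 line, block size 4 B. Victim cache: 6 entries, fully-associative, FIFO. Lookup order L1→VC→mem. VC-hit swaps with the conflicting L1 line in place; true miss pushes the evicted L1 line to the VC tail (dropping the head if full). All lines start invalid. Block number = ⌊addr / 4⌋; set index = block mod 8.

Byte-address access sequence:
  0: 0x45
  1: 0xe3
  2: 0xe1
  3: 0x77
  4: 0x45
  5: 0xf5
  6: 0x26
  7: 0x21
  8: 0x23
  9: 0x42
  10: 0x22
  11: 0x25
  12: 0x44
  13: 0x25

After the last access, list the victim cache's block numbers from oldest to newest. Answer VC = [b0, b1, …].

0: 0x45 (blk 17, set 1) → MISS  vc=[]
1: 0xe3 (blk 56, set 0) → MISS  vc=[]
2: 0xe1 (blk 56, set 0) → L1-HIT  vc=[]
3: 0x77 (blk 29, set 5) → MISS  vc=[]
4: 0x45 (blk 17, set 1) → L1-HIT  vc=[]
5: 0xf5 (blk 61, set 5) → MISS  vc=[29]
6: 0x26 (blk 9, set 1) → MISS  vc=[29, 17]
7: 0x21 (blk 8, set 0) → MISS  vc=[29, 17, 56]
8: 0x23 (blk 8, set 0) → L1-HIT  vc=[29, 17, 56]
9: 0x42 (blk 16, set 0) → MISS  vc=[29, 17, 56, 8]
10: 0x22 (blk 8, set 0) → VC-HIT  vc=[29, 17, 56, 16]
11: 0x25 (blk 9, set 1) → L1-HIT  vc=[29, 17, 56, 16]
12: 0x44 (blk 17, set 1) → VC-HIT  vc=[29, 9, 56, 16]
13: 0x25 (blk 9, set 1) → VC-HIT  vc=[29, 17, 56, 16]

VC = [29, 17, 56, 16]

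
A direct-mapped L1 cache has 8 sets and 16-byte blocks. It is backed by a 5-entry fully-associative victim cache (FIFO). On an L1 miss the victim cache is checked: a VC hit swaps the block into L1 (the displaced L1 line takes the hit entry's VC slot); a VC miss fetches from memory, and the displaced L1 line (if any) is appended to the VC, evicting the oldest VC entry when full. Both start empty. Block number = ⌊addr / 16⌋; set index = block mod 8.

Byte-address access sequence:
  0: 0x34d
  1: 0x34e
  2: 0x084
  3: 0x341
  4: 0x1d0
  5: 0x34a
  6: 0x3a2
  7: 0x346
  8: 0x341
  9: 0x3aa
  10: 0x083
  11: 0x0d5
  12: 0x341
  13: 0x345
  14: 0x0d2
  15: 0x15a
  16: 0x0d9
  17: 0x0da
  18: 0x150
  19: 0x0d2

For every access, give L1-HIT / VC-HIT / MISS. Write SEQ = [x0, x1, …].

SEQ = [MISS, L1-HIT, MISS, L1-HIT, MISS, L1-HIT, MISS, L1-HIT, L1-HIT, L1-HIT, L1-HIT, MISS, L1-HIT, L1-HIT, L1-HIT, MISS, VC-HIT, L1-HIT, VC-HIT, VC-HIT]

#0 0x34d→b52/s4 MISS; vc=[]
#1 0x34e→b52/s4 L1-HIT; vc=[]
#2 0x84→b8/s0 MISS; vc=[]
#3 0x341→b52/s4 L1-HIT; vc=[]
#4 0x1d0→b29/s5 MISS; vc=[]
#5 0x34a→b52/s4 L1-HIT; vc=[]
#6 0x3a2→b58/s2 MISS; vc=[]
#7 0x346→b52/s4 L1-HIT; vc=[]
#8 0x341→b52/s4 L1-HIT; vc=[]
#9 0x3aa→b58/s2 L1-HIT; vc=[]
#10 0x83→b8/s0 L1-HIT; vc=[]
#11 0xd5→b13/s5 MISS; vc=[29]
#12 0x341→b52/s4 L1-HIT; vc=[29]
#13 0x345→b52/s4 L1-HIT; vc=[29]
#14 0xd2→b13/s5 L1-HIT; vc=[29]
#15 0x15a→b21/s5 MISS; vc=[29,13]
#16 0xd9→b13/s5 VC-HIT; vc=[29,21]
#17 0xda→b13/s5 L1-HIT; vc=[29,21]
#18 0x150→b21/s5 VC-HIT; vc=[29,13]
#19 0xd2→b13/s5 VC-HIT; vc=[29,21]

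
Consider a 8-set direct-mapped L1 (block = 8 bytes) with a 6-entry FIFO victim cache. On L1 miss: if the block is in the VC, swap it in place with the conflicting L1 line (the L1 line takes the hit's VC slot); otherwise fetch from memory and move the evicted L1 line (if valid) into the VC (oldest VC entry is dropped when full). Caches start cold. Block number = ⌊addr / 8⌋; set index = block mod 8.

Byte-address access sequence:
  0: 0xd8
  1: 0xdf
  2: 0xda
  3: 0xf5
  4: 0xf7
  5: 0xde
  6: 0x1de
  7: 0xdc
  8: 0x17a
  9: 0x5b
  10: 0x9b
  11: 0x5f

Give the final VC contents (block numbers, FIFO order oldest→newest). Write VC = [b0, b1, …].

#0 0xd8→b27/s3 MISS; vc=[]
#1 0xdf→b27/s3 L1-HIT; vc=[]
#2 0xda→b27/s3 L1-HIT; vc=[]
#3 0xf5→b30/s6 MISS; vc=[]
#4 0xf7→b30/s6 L1-HIT; vc=[]
#5 0xde→b27/s3 L1-HIT; vc=[]
#6 0x1de→b59/s3 MISS; vc=[27]
#7 0xdc→b27/s3 VC-HIT; vc=[59]
#8 0x17a→b47/s7 MISS; vc=[59]
#9 0x5b→b11/s3 MISS; vc=[59,27]
#10 0x9b→b19/s3 MISS; vc=[59,27,11]
#11 0x5f→b11/s3 VC-HIT; vc=[59,27,19]

VC = [59, 27, 19]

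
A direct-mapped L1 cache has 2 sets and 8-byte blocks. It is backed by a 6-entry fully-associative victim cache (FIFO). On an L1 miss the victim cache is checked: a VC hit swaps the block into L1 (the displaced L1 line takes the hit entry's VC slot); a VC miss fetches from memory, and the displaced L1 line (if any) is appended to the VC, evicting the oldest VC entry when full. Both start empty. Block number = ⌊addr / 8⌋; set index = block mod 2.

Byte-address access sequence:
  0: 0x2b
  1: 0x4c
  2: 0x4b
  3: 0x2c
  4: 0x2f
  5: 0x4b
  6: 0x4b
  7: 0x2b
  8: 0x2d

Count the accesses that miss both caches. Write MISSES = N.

MISSES = 2

#0 0x2b→b5/s1 MISS; vc=[]
#1 0x4c→b9/s1 MISS; vc=[5]
#2 0x4b→b9/s1 L1-HIT; vc=[5]
#3 0x2c→b5/s1 VC-HIT; vc=[9]
#4 0x2f→b5/s1 L1-HIT; vc=[9]
#5 0x4b→b9/s1 VC-HIT; vc=[5]
#6 0x4b→b9/s1 L1-HIT; vc=[5]
#7 0x2b→b5/s1 VC-HIT; vc=[9]
#8 0x2d→b5/s1 L1-HIT; vc=[9]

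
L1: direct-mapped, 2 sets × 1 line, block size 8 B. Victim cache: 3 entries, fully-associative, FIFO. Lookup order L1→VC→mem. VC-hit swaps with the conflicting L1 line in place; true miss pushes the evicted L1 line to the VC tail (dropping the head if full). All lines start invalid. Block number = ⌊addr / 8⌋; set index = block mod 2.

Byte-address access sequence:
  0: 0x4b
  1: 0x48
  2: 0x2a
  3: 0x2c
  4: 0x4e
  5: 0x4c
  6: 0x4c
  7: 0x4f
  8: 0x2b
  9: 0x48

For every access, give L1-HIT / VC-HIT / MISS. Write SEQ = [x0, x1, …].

#0 0x4b→b9/s1 MISS; vc=[]
#1 0x48→b9/s1 L1-HIT; vc=[]
#2 0x2a→b5/s1 MISS; vc=[9]
#3 0x2c→b5/s1 L1-HIT; vc=[9]
#4 0x4e→b9/s1 VC-HIT; vc=[5]
#5 0x4c→b9/s1 L1-HIT; vc=[5]
#6 0x4c→b9/s1 L1-HIT; vc=[5]
#7 0x4f→b9/s1 L1-HIT; vc=[5]
#8 0x2b→b5/s1 VC-HIT; vc=[9]
#9 0x48→b9/s1 VC-HIT; vc=[5]

SEQ = [MISS, L1-HIT, MISS, L1-HIT, VC-HIT, L1-HIT, L1-HIT, L1-HIT, VC-HIT, VC-HIT]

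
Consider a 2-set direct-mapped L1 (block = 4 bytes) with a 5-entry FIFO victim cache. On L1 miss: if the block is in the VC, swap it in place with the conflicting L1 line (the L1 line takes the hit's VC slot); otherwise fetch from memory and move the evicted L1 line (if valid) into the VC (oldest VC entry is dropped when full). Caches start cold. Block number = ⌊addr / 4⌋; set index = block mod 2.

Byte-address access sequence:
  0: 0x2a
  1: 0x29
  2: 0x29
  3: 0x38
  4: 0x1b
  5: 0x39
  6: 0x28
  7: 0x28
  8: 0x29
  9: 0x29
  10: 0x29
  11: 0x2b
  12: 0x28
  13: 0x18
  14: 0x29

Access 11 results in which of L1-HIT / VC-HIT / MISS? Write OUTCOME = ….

OUTCOME = L1-HIT

  [0] addr=0x2a blk=10 s=0: MISS | VC []
  [1] addr=0x29 blk=10 s=0: L1-HIT | VC []
  [2] addr=0x29 blk=10 s=0: L1-HIT | VC []
  [3] addr=0x38 blk=14 s=0: MISS | VC [10]
  [4] addr=0x1b blk=6 s=0: MISS | VC [10, 14]
  [5] addr=0x39 blk=14 s=0: VC-HIT | VC [10, 6]
  [6] addr=0x28 blk=10 s=0: VC-HIT | VC [14, 6]
  [7] addr=0x28 blk=10 s=0: L1-HIT | VC [14, 6]
  [8] addr=0x29 blk=10 s=0: L1-HIT | VC [14, 6]
  [9] addr=0x29 blk=10 s=0: L1-HIT | VC [14, 6]
  [10] addr=0x29 blk=10 s=0: L1-HIT | VC [14, 6]
  [11] addr=0x2b blk=10 s=0: L1-HIT | VC [14, 6]
  [12] addr=0x28 blk=10 s=0: L1-HIT | VC [14, 6]
  [13] addr=0x18 blk=6 s=0: VC-HIT | VC [14, 10]
  [14] addr=0x29 blk=10 s=0: VC-HIT | VC [14, 6]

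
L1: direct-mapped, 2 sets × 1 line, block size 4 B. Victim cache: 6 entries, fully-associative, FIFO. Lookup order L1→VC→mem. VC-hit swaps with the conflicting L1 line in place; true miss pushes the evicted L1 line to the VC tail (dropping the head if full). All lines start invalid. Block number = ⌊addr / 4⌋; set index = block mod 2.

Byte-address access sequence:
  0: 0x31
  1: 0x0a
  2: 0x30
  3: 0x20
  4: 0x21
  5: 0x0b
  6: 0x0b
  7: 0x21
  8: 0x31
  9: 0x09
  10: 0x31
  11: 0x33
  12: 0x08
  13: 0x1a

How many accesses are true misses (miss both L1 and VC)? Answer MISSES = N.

0: 0x31 (blk 12, set 0) → MISS  vc=[]
1: 0xa (blk 2, set 0) → MISS  vc=[12]
2: 0x30 (blk 12, set 0) → VC-HIT  vc=[2]
3: 0x20 (blk 8, set 0) → MISS  vc=[2, 12]
4: 0x21 (blk 8, set 0) → L1-HIT  vc=[2, 12]
5: 0xb (blk 2, set 0) → VC-HIT  vc=[8, 12]
6: 0xb (blk 2, set 0) → L1-HIT  vc=[8, 12]
7: 0x21 (blk 8, set 0) → VC-HIT  vc=[2, 12]
8: 0x31 (blk 12, set 0) → VC-HIT  vc=[2, 8]
9: 0x9 (blk 2, set 0) → VC-HIT  vc=[12, 8]
10: 0x31 (blk 12, set 0) → VC-HIT  vc=[2, 8]
11: 0x33 (blk 12, set 0) → L1-HIT  vc=[2, 8]
12: 0x8 (blk 2, set 0) → VC-HIT  vc=[12, 8]
13: 0x1a (blk 6, set 0) → MISS  vc=[12, 8, 2]

MISSES = 4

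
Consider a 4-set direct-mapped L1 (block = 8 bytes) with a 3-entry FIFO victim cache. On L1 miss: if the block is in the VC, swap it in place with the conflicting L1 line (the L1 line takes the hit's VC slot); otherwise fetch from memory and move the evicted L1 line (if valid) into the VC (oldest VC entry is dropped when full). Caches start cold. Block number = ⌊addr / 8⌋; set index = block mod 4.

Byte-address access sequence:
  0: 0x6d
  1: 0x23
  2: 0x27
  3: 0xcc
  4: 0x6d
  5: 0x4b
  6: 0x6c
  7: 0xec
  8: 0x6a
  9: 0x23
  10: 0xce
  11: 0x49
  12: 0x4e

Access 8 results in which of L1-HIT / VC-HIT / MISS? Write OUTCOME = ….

  [0] addr=0x6d blk=13 s=1: MISS | VC []
  [1] addr=0x23 blk=4 s=0: MISS | VC []
  [2] addr=0x27 blk=4 s=0: L1-HIT | VC []
  [3] addr=0xcc blk=25 s=1: MISS | VC [13]
  [4] addr=0x6d blk=13 s=1: VC-HIT | VC [25]
  [5] addr=0x4b blk=9 s=1: MISS | VC [25, 13]
  [6] addr=0x6c blk=13 s=1: VC-HIT | VC [25, 9]
  [7] addr=0xec blk=29 s=1: MISS | VC [25, 9, 13]
  [8] addr=0x6a blk=13 s=1: VC-HIT | VC [25, 9, 29]
  [9] addr=0x23 blk=4 s=0: L1-HIT | VC [25, 9, 29]
  [10] addr=0xce blk=25 s=1: VC-HIT | VC [13, 9, 29]
  [11] addr=0x49 blk=9 s=1: VC-HIT | VC [13, 25, 29]
  [12] addr=0x4e blk=9 s=1: L1-HIT | VC [13, 25, 29]

OUTCOME = VC-HIT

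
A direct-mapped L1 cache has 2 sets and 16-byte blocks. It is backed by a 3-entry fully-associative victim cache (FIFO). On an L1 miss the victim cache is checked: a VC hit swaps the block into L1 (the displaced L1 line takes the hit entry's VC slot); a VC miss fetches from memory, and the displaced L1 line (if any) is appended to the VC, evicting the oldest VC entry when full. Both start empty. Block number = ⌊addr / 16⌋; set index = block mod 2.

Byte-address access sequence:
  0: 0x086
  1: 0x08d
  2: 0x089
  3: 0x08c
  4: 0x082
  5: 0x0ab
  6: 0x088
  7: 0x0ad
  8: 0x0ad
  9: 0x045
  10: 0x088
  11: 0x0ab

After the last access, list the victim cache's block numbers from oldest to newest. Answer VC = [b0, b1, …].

  [0] addr=0x86 blk=8 s=0: MISS | VC []
  [1] addr=0x8d blk=8 s=0: L1-HIT | VC []
  [2] addr=0x89 blk=8 s=0: L1-HIT | VC []
  [3] addr=0x8c blk=8 s=0: L1-HIT | VC []
  [4] addr=0x82 blk=8 s=0: L1-HIT | VC []
  [5] addr=0xab blk=10 s=0: MISS | VC [8]
  [6] addr=0x88 blk=8 s=0: VC-HIT | VC [10]
  [7] addr=0xad blk=10 s=0: VC-HIT | VC [8]
  [8] addr=0xad blk=10 s=0: L1-HIT | VC [8]
  [9] addr=0x45 blk=4 s=0: MISS | VC [8, 10]
  [10] addr=0x88 blk=8 s=0: VC-HIT | VC [4, 10]
  [11] addr=0xab blk=10 s=0: VC-HIT | VC [4, 8]

VC = [4, 8]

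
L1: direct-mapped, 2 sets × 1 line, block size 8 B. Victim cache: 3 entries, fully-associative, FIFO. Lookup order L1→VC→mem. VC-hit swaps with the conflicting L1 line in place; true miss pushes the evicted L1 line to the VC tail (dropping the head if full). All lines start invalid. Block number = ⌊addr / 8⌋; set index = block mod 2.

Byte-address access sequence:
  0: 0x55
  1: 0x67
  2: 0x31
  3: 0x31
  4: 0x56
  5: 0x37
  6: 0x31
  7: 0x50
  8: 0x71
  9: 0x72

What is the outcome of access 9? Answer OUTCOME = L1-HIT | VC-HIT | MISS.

OUTCOME = L1-HIT

#0 0x55→b10/s0 MISS; vc=[]
#1 0x67→b12/s0 MISS; vc=[10]
#2 0x31→b6/s0 MISS; vc=[10,12]
#3 0x31→b6/s0 L1-HIT; vc=[10,12]
#4 0x56→b10/s0 VC-HIT; vc=[6,12]
#5 0x37→b6/s0 VC-HIT; vc=[10,12]
#6 0x31→b6/s0 L1-HIT; vc=[10,12]
#7 0x50→b10/s0 VC-HIT; vc=[6,12]
#8 0x71→b14/s0 MISS; vc=[6,12,10]
#9 0x72→b14/s0 L1-HIT; vc=[6,12,10]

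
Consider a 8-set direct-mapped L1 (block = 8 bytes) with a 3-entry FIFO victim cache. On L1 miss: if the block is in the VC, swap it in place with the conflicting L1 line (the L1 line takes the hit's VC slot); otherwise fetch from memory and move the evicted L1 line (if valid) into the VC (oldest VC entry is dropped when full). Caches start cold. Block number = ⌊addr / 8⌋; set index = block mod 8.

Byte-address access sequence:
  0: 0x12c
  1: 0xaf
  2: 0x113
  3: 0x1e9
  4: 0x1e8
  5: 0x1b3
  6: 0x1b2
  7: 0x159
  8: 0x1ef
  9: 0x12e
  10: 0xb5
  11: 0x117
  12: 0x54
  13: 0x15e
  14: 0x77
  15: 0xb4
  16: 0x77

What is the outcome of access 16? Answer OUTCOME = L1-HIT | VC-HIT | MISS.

OUTCOME = VC-HIT

  [0] addr=0x12c blk=37 s=5: MISS | VC []
  [1] addr=0xaf blk=21 s=5: MISS | VC [37]
  [2] addr=0x113 blk=34 s=2: MISS | VC [37]
  [3] addr=0x1e9 blk=61 s=5: MISS | VC [37, 21]
  [4] addr=0x1e8 blk=61 s=5: L1-HIT | VC [37, 21]
  [5] addr=0x1b3 blk=54 s=6: MISS | VC [37, 21]
  [6] addr=0x1b2 blk=54 s=6: L1-HIT | VC [37, 21]
  [7] addr=0x159 blk=43 s=3: MISS | VC [37, 21]
  [8] addr=0x1ef blk=61 s=5: L1-HIT | VC [37, 21]
  [9] addr=0x12e blk=37 s=5: VC-HIT | VC [61, 21]
  [10] addr=0xb5 blk=22 s=6: MISS | VC [61, 21, 54]
  [11] addr=0x117 blk=34 s=2: L1-HIT | VC [61, 21, 54]
  [12] addr=0x54 blk=10 s=2: MISS | VC [21, 54, 34]
  [13] addr=0x15e blk=43 s=3: L1-HIT | VC [21, 54, 34]
  [14] addr=0x77 blk=14 s=6: MISS | VC [54, 34, 22]
  [15] addr=0xb4 blk=22 s=6: VC-HIT | VC [54, 34, 14]
  [16] addr=0x77 blk=14 s=6: VC-HIT | VC [54, 34, 22]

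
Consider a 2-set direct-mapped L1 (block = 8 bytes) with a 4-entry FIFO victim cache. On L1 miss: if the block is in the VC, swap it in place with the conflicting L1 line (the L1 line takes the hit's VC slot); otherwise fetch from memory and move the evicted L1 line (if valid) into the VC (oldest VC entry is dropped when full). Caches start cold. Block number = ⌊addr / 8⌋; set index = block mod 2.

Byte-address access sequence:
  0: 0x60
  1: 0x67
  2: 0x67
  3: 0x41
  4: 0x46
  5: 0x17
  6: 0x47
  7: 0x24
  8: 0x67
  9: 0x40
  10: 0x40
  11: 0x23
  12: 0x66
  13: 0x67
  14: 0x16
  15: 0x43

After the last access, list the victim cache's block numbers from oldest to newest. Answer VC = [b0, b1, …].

0: 0x60 (blk 12, set 0) → MISS  vc=[]
1: 0x67 (blk 12, set 0) → L1-HIT  vc=[]
2: 0x67 (blk 12, set 0) → L1-HIT  vc=[]
3: 0x41 (blk 8, set 0) → MISS  vc=[12]
4: 0x46 (blk 8, set 0) → L1-HIT  vc=[12]
5: 0x17 (blk 2, set 0) → MISS  vc=[12, 8]
6: 0x47 (blk 8, set 0) → VC-HIT  vc=[12, 2]
7: 0x24 (blk 4, set 0) → MISS  vc=[12, 2, 8]
8: 0x67 (blk 12, set 0) → VC-HIT  vc=[4, 2, 8]
9: 0x40 (blk 8, set 0) → VC-HIT  vc=[4, 2, 12]
10: 0x40 (blk 8, set 0) → L1-HIT  vc=[4, 2, 12]
11: 0x23 (blk 4, set 0) → VC-HIT  vc=[8, 2, 12]
12: 0x66 (blk 12, set 0) → VC-HIT  vc=[8, 2, 4]
13: 0x67 (blk 12, set 0) → L1-HIT  vc=[8, 2, 4]
14: 0x16 (blk 2, set 0) → VC-HIT  vc=[8, 12, 4]
15: 0x43 (blk 8, set 0) → VC-HIT  vc=[2, 12, 4]

VC = [2, 12, 4]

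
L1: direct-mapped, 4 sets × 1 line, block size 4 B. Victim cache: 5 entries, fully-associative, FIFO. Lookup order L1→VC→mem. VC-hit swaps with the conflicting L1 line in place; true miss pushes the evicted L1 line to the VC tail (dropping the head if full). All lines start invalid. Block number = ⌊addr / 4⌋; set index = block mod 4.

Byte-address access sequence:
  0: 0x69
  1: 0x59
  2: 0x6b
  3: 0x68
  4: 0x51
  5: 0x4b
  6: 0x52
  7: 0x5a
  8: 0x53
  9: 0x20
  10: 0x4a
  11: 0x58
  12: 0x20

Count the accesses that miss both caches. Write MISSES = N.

MISSES = 5

0: 0x69 (blk 26, set 2) → MISS  vc=[]
1: 0x59 (blk 22, set 2) → MISS  vc=[26]
2: 0x6b (blk 26, set 2) → VC-HIT  vc=[22]
3: 0x68 (blk 26, set 2) → L1-HIT  vc=[22]
4: 0x51 (blk 20, set 0) → MISS  vc=[22]
5: 0x4b (blk 18, set 2) → MISS  vc=[22, 26]
6: 0x52 (blk 20, set 0) → L1-HIT  vc=[22, 26]
7: 0x5a (blk 22, set 2) → VC-HIT  vc=[18, 26]
8: 0x53 (blk 20, set 0) → L1-HIT  vc=[18, 26]
9: 0x20 (blk 8, set 0) → MISS  vc=[18, 26, 20]
10: 0x4a (blk 18, set 2) → VC-HIT  vc=[22, 26, 20]
11: 0x58 (blk 22, set 2) → VC-HIT  vc=[18, 26, 20]
12: 0x20 (blk 8, set 0) → L1-HIT  vc=[18, 26, 20]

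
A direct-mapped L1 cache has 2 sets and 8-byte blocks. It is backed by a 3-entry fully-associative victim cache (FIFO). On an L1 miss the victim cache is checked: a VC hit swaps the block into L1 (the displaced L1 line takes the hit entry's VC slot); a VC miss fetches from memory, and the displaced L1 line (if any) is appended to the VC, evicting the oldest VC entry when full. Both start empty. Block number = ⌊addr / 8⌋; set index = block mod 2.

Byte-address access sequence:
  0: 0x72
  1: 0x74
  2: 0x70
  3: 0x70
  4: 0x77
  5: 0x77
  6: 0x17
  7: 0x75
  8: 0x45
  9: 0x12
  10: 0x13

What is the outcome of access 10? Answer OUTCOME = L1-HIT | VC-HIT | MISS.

OUTCOME = L1-HIT

  [0] addr=0x72 blk=14 s=0: MISS | VC []
  [1] addr=0x74 blk=14 s=0: L1-HIT | VC []
  [2] addr=0x70 blk=14 s=0: L1-HIT | VC []
  [3] addr=0x70 blk=14 s=0: L1-HIT | VC []
  [4] addr=0x77 blk=14 s=0: L1-HIT | VC []
  [5] addr=0x77 blk=14 s=0: L1-HIT | VC []
  [6] addr=0x17 blk=2 s=0: MISS | VC [14]
  [7] addr=0x75 blk=14 s=0: VC-HIT | VC [2]
  [8] addr=0x45 blk=8 s=0: MISS | VC [2, 14]
  [9] addr=0x12 blk=2 s=0: VC-HIT | VC [8, 14]
  [10] addr=0x13 blk=2 s=0: L1-HIT | VC [8, 14]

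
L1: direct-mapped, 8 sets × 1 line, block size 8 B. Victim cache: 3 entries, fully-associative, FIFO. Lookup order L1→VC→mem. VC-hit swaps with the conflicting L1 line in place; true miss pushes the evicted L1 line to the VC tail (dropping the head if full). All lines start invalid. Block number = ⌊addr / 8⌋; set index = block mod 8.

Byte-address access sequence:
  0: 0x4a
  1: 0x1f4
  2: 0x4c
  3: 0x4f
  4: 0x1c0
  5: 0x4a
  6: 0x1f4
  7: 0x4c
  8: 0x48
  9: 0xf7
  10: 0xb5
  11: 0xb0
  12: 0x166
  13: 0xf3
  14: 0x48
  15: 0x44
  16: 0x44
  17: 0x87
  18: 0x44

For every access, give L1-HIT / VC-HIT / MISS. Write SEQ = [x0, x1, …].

SEQ = [MISS, MISS, L1-HIT, L1-HIT, MISS, L1-HIT, L1-HIT, L1-HIT, L1-HIT, MISS, MISS, L1-HIT, MISS, VC-HIT, L1-HIT, MISS, L1-HIT, MISS, VC-HIT]

  [0] addr=0x4a blk=9 s=1: MISS | VC []
  [1] addr=0x1f4 blk=62 s=6: MISS | VC []
  [2] addr=0x4c blk=9 s=1: L1-HIT | VC []
  [3] addr=0x4f blk=9 s=1: L1-HIT | VC []
  [4] addr=0x1c0 blk=56 s=0: MISS | VC []
  [5] addr=0x4a blk=9 s=1: L1-HIT | VC []
  [6] addr=0x1f4 blk=62 s=6: L1-HIT | VC []
  [7] addr=0x4c blk=9 s=1: L1-HIT | VC []
  [8] addr=0x48 blk=9 s=1: L1-HIT | VC []
  [9] addr=0xf7 blk=30 s=6: MISS | VC [62]
  [10] addr=0xb5 blk=22 s=6: MISS | VC [62, 30]
  [11] addr=0xb0 blk=22 s=6: L1-HIT | VC [62, 30]
  [12] addr=0x166 blk=44 s=4: MISS | VC [62, 30]
  [13] addr=0xf3 blk=30 s=6: VC-HIT | VC [62, 22]
  [14] addr=0x48 blk=9 s=1: L1-HIT | VC [62, 22]
  [15] addr=0x44 blk=8 s=0: MISS | VC [62, 22, 56]
  [16] addr=0x44 blk=8 s=0: L1-HIT | VC [62, 22, 56]
  [17] addr=0x87 blk=16 s=0: MISS | VC [22, 56, 8]
  [18] addr=0x44 blk=8 s=0: VC-HIT | VC [22, 56, 16]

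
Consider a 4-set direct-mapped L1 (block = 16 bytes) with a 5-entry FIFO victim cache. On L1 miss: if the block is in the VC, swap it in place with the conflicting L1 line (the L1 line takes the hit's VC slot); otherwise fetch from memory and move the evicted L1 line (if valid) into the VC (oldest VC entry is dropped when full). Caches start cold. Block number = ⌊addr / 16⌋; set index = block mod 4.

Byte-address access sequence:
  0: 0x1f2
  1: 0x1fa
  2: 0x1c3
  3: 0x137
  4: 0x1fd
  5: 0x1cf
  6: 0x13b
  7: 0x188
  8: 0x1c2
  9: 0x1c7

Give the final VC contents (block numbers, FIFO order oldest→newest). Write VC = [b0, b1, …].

VC = [31, 24]

0: 0x1f2 (blk 31, set 3) → MISS  vc=[]
1: 0x1fa (blk 31, set 3) → L1-HIT  vc=[]
2: 0x1c3 (blk 28, set 0) → MISS  vc=[]
3: 0x137 (blk 19, set 3) → MISS  vc=[31]
4: 0x1fd (blk 31, set 3) → VC-HIT  vc=[19]
5: 0x1cf (blk 28, set 0) → L1-HIT  vc=[19]
6: 0x13b (blk 19, set 3) → VC-HIT  vc=[31]
7: 0x188 (blk 24, set 0) → MISS  vc=[31, 28]
8: 0x1c2 (blk 28, set 0) → VC-HIT  vc=[31, 24]
9: 0x1c7 (blk 28, set 0) → L1-HIT  vc=[31, 24]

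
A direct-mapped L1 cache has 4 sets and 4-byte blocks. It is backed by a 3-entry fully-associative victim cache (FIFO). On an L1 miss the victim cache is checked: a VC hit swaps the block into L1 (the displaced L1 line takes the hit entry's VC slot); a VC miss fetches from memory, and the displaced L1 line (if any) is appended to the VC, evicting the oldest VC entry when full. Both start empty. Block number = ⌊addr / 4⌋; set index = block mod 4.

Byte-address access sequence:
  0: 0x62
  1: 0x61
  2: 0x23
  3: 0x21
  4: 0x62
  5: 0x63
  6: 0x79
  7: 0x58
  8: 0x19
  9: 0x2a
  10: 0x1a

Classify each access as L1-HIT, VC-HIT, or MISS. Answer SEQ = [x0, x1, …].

SEQ = [MISS, L1-HIT, MISS, L1-HIT, VC-HIT, L1-HIT, MISS, MISS, MISS, MISS, VC-HIT]

0: 0x62 (blk 24, set 0) → MISS  vc=[]
1: 0x61 (blk 24, set 0) → L1-HIT  vc=[]
2: 0x23 (blk 8, set 0) → MISS  vc=[24]
3: 0x21 (blk 8, set 0) → L1-HIT  vc=[24]
4: 0x62 (blk 24, set 0) → VC-HIT  vc=[8]
5: 0x63 (blk 24, set 0) → L1-HIT  vc=[8]
6: 0x79 (blk 30, set 2) → MISS  vc=[8]
7: 0x58 (blk 22, set 2) → MISS  vc=[8, 30]
8: 0x19 (blk 6, set 2) → MISS  vc=[8, 30, 22]
9: 0x2a (blk 10, set 2) → MISS  vc=[30, 22, 6]
10: 0x1a (blk 6, set 2) → VC-HIT  vc=[30, 22, 10]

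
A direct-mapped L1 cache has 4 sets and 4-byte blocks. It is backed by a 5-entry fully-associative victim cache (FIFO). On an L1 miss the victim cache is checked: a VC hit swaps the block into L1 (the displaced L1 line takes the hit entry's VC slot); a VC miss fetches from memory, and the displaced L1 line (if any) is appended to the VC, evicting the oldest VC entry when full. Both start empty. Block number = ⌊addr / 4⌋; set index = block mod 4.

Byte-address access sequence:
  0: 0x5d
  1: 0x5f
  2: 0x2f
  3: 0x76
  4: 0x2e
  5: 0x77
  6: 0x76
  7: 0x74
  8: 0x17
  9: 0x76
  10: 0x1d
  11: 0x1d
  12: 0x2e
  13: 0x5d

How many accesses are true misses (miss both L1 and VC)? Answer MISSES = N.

MISSES = 5

0: 0x5d (blk 23, set 3) → MISS  vc=[]
1: 0x5f (blk 23, set 3) → L1-HIT  vc=[]
2: 0x2f (blk 11, set 3) → MISS  vc=[23]
3: 0x76 (blk 29, set 1) → MISS  vc=[23]
4: 0x2e (blk 11, set 3) → L1-HIT  vc=[23]
5: 0x77 (blk 29, set 1) → L1-HIT  vc=[23]
6: 0x76 (blk 29, set 1) → L1-HIT  vc=[23]
7: 0x74 (blk 29, set 1) → L1-HIT  vc=[23]
8: 0x17 (blk 5, set 1) → MISS  vc=[23, 29]
9: 0x76 (blk 29, set 1) → VC-HIT  vc=[23, 5]
10: 0x1d (blk 7, set 3) → MISS  vc=[23, 5, 11]
11: 0x1d (blk 7, set 3) → L1-HIT  vc=[23, 5, 11]
12: 0x2e (blk 11, set 3) → VC-HIT  vc=[23, 5, 7]
13: 0x5d (blk 23, set 3) → VC-HIT  vc=[11, 5, 7]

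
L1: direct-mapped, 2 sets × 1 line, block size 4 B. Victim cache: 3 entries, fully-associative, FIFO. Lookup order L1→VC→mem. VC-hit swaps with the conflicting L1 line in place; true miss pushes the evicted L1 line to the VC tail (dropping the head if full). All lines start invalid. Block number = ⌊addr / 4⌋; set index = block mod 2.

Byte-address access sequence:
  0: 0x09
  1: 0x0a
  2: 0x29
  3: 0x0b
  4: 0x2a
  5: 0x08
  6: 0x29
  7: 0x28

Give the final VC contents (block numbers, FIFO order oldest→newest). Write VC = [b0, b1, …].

VC = [2]

0: 0x9 (blk 2, set 0) → MISS  vc=[]
1: 0xa (blk 2, set 0) → L1-HIT  vc=[]
2: 0x29 (blk 10, set 0) → MISS  vc=[2]
3: 0xb (blk 2, set 0) → VC-HIT  vc=[10]
4: 0x2a (blk 10, set 0) → VC-HIT  vc=[2]
5: 0x8 (blk 2, set 0) → VC-HIT  vc=[10]
6: 0x29 (blk 10, set 0) → VC-HIT  vc=[2]
7: 0x28 (blk 10, set 0) → L1-HIT  vc=[2]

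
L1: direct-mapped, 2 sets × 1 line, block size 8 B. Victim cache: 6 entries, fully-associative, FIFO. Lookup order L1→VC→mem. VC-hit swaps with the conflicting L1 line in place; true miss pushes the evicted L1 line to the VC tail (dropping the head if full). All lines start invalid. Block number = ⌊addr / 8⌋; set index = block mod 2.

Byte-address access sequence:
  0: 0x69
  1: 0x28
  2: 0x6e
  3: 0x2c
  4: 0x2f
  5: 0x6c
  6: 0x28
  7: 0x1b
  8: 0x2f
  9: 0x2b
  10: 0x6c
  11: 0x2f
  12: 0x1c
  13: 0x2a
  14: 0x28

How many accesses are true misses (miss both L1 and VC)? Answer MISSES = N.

MISSES = 3

0: 0x69 (blk 13, set 1) → MISS  vc=[]
1: 0x28 (blk 5, set 1) → MISS  vc=[13]
2: 0x6e (blk 13, set 1) → VC-HIT  vc=[5]
3: 0x2c (blk 5, set 1) → VC-HIT  vc=[13]
4: 0x2f (blk 5, set 1) → L1-HIT  vc=[13]
5: 0x6c (blk 13, set 1) → VC-HIT  vc=[5]
6: 0x28 (blk 5, set 1) → VC-HIT  vc=[13]
7: 0x1b (blk 3, set 1) → MISS  vc=[13, 5]
8: 0x2f (blk 5, set 1) → VC-HIT  vc=[13, 3]
9: 0x2b (blk 5, set 1) → L1-HIT  vc=[13, 3]
10: 0x6c (blk 13, set 1) → VC-HIT  vc=[5, 3]
11: 0x2f (blk 5, set 1) → VC-HIT  vc=[13, 3]
12: 0x1c (blk 3, set 1) → VC-HIT  vc=[13, 5]
13: 0x2a (blk 5, set 1) → VC-HIT  vc=[13, 3]
14: 0x28 (blk 5, set 1) → L1-HIT  vc=[13, 3]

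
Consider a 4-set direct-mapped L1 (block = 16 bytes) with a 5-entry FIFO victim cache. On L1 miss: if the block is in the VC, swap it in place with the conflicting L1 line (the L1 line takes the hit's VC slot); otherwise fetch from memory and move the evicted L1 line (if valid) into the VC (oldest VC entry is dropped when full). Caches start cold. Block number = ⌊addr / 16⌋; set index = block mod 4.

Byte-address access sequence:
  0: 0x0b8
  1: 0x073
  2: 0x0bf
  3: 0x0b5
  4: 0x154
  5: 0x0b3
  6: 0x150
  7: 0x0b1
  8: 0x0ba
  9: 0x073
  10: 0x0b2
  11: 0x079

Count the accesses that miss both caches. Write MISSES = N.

#0 0xb8→b11/s3 MISS; vc=[]
#1 0x73→b7/s3 MISS; vc=[11]
#2 0xbf→b11/s3 VC-HIT; vc=[7]
#3 0xb5→b11/s3 L1-HIT; vc=[7]
#4 0x154→b21/s1 MISS; vc=[7]
#5 0xb3→b11/s3 L1-HIT; vc=[7]
#6 0x150→b21/s1 L1-HIT; vc=[7]
#7 0xb1→b11/s3 L1-HIT; vc=[7]
#8 0xba→b11/s3 L1-HIT; vc=[7]
#9 0x73→b7/s3 VC-HIT; vc=[11]
#10 0xb2→b11/s3 VC-HIT; vc=[7]
#11 0x79→b7/s3 VC-HIT; vc=[11]

MISSES = 3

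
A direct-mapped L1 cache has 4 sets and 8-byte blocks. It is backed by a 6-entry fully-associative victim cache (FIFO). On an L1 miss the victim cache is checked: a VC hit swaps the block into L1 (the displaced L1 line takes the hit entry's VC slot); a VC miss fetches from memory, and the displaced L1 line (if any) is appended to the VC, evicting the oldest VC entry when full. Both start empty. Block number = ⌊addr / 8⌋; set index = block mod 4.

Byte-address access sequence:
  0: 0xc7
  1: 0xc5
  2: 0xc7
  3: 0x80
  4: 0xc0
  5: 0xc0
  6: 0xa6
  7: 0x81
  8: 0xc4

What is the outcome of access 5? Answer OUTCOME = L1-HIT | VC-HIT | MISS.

OUTCOME = L1-HIT

  [0] addr=0xc7 blk=24 s=0: MISS | VC []
  [1] addr=0xc5 blk=24 s=0: L1-HIT | VC []
  [2] addr=0xc7 blk=24 s=0: L1-HIT | VC []
  [3] addr=0x80 blk=16 s=0: MISS | VC [24]
  [4] addr=0xc0 blk=24 s=0: VC-HIT | VC [16]
  [5] addr=0xc0 blk=24 s=0: L1-HIT | VC [16]
  [6] addr=0xa6 blk=20 s=0: MISS | VC [16, 24]
  [7] addr=0x81 blk=16 s=0: VC-HIT | VC [20, 24]
  [8] addr=0xc4 blk=24 s=0: VC-HIT | VC [20, 16]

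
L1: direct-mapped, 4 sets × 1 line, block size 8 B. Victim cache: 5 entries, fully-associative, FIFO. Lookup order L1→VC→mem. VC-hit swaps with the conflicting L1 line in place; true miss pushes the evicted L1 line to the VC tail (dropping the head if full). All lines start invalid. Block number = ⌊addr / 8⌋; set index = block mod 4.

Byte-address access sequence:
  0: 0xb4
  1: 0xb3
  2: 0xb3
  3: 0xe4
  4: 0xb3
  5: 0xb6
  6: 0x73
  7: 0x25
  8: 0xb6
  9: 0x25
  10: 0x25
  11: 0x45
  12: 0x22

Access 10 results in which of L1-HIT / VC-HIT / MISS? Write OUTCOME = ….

  [0] addr=0xb4 blk=22 s=2: MISS | VC []
  [1] addr=0xb3 blk=22 s=2: L1-HIT | VC []
  [2] addr=0xb3 blk=22 s=2: L1-HIT | VC []
  [3] addr=0xe4 blk=28 s=0: MISS | VC []
  [4] addr=0xb3 blk=22 s=2: L1-HIT | VC []
  [5] addr=0xb6 blk=22 s=2: L1-HIT | VC []
  [6] addr=0x73 blk=14 s=2: MISS | VC [22]
  [7] addr=0x25 blk=4 s=0: MISS | VC [22, 28]
  [8] addr=0xb6 blk=22 s=2: VC-HIT | VC [14, 28]
  [9] addr=0x25 blk=4 s=0: L1-HIT | VC [14, 28]
  [10] addr=0x25 blk=4 s=0: L1-HIT | VC [14, 28]
  [11] addr=0x45 blk=8 s=0: MISS | VC [14, 28, 4]
  [12] addr=0x22 blk=4 s=0: VC-HIT | VC [14, 28, 8]

OUTCOME = L1-HIT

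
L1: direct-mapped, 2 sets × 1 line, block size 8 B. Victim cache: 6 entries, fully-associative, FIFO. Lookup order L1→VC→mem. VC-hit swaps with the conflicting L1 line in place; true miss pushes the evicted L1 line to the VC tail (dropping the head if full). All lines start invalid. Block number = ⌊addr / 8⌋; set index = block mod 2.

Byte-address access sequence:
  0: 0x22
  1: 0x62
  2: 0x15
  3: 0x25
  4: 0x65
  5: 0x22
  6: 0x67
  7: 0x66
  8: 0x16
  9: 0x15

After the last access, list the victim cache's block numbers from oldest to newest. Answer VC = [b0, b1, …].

#0 0x22→b4/s0 MISS; vc=[]
#1 0x62→b12/s0 MISS; vc=[4]
#2 0x15→b2/s0 MISS; vc=[4,12]
#3 0x25→b4/s0 VC-HIT; vc=[2,12]
#4 0x65→b12/s0 VC-HIT; vc=[2,4]
#5 0x22→b4/s0 VC-HIT; vc=[2,12]
#6 0x67→b12/s0 VC-HIT; vc=[2,4]
#7 0x66→b12/s0 L1-HIT; vc=[2,4]
#8 0x16→b2/s0 VC-HIT; vc=[12,4]
#9 0x15→b2/s0 L1-HIT; vc=[12,4]

VC = [12, 4]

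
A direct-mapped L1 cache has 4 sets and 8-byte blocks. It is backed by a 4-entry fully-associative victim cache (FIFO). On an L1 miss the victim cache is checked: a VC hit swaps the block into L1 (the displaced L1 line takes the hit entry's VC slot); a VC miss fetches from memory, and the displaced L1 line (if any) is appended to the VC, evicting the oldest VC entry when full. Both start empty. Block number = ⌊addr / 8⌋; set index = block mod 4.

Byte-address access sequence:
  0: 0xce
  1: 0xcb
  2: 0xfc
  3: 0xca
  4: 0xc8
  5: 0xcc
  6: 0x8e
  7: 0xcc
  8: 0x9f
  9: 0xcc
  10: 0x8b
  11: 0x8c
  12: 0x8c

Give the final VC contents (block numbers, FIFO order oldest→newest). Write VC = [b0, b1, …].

VC = [25, 31]

#0 0xce→b25/s1 MISS; vc=[]
#1 0xcb→b25/s1 L1-HIT; vc=[]
#2 0xfc→b31/s3 MISS; vc=[]
#3 0xca→b25/s1 L1-HIT; vc=[]
#4 0xc8→b25/s1 L1-HIT; vc=[]
#5 0xcc→b25/s1 L1-HIT; vc=[]
#6 0x8e→b17/s1 MISS; vc=[25]
#7 0xcc→b25/s1 VC-HIT; vc=[17]
#8 0x9f→b19/s3 MISS; vc=[17,31]
#9 0xcc→b25/s1 L1-HIT; vc=[17,31]
#10 0x8b→b17/s1 VC-HIT; vc=[25,31]
#11 0x8c→b17/s1 L1-HIT; vc=[25,31]
#12 0x8c→b17/s1 L1-HIT; vc=[25,31]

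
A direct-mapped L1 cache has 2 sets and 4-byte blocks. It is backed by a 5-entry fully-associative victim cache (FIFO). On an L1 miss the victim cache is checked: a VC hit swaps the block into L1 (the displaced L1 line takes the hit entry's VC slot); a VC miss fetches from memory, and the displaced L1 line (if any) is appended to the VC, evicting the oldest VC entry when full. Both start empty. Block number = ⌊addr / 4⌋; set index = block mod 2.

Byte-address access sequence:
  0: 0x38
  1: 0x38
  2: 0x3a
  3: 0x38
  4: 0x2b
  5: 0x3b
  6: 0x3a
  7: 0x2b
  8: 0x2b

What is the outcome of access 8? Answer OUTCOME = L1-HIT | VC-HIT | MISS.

0: 0x38 (blk 14, set 0) → MISS  vc=[]
1: 0x38 (blk 14, set 0) → L1-HIT  vc=[]
2: 0x3a (blk 14, set 0) → L1-HIT  vc=[]
3: 0x38 (blk 14, set 0) → L1-HIT  vc=[]
4: 0x2b (blk 10, set 0) → MISS  vc=[14]
5: 0x3b (blk 14, set 0) → VC-HIT  vc=[10]
6: 0x3a (blk 14, set 0) → L1-HIT  vc=[10]
7: 0x2b (blk 10, set 0) → VC-HIT  vc=[14]
8: 0x2b (blk 10, set 0) → L1-HIT  vc=[14]

OUTCOME = L1-HIT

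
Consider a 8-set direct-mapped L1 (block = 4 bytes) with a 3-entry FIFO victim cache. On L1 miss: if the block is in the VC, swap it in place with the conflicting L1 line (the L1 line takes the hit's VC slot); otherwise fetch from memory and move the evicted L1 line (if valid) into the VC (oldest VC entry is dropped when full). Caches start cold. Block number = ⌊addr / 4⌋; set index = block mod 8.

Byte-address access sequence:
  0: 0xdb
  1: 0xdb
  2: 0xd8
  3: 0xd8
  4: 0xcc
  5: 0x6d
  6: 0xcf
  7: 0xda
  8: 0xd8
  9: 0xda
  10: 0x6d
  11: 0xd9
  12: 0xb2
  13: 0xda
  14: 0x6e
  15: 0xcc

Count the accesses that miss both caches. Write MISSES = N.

0: 0xdb (blk 54, set 6) → MISS  vc=[]
1: 0xdb (blk 54, set 6) → L1-HIT  vc=[]
2: 0xd8 (blk 54, set 6) → L1-HIT  vc=[]
3: 0xd8 (blk 54, set 6) → L1-HIT  vc=[]
4: 0xcc (blk 51, set 3) → MISS  vc=[]
5: 0x6d (blk 27, set 3) → MISS  vc=[51]
6: 0xcf (blk 51, set 3) → VC-HIT  vc=[27]
7: 0xda (blk 54, set 6) → L1-HIT  vc=[27]
8: 0xd8 (blk 54, set 6) → L1-HIT  vc=[27]
9: 0xda (blk 54, set 6) → L1-HIT  vc=[27]
10: 0x6d (blk 27, set 3) → VC-HIT  vc=[51]
11: 0xd9 (blk 54, set 6) → L1-HIT  vc=[51]
12: 0xb2 (blk 44, set 4) → MISS  vc=[51]
13: 0xda (blk 54, set 6) → L1-HIT  vc=[51]
14: 0x6e (blk 27, set 3) → L1-HIT  vc=[51]
15: 0xcc (blk 51, set 3) → VC-HIT  vc=[27]

MISSES = 4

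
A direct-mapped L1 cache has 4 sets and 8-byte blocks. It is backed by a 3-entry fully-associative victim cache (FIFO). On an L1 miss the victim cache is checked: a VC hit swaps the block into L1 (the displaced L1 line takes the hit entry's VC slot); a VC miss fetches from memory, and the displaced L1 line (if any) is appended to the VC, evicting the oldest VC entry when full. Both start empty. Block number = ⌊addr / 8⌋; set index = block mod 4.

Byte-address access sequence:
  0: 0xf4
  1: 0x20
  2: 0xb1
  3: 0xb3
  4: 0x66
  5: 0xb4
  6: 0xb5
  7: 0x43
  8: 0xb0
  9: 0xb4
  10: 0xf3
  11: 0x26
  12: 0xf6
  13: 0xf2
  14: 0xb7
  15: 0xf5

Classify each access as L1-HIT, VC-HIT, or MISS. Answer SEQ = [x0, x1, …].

#0 0xf4→b30/s2 MISS; vc=[]
#1 0x20→b4/s0 MISS; vc=[]
#2 0xb1→b22/s2 MISS; vc=[30]
#3 0xb3→b22/s2 L1-HIT; vc=[30]
#4 0x66→b12/s0 MISS; vc=[30,4]
#5 0xb4→b22/s2 L1-HIT; vc=[30,4]
#6 0xb5→b22/s2 L1-HIT; vc=[30,4]
#7 0x43→b8/s0 MISS; vc=[30,4,12]
#8 0xb0→b22/s2 L1-HIT; vc=[30,4,12]
#9 0xb4→b22/s2 L1-HIT; vc=[30,4,12]
#10 0xf3→b30/s2 VC-HIT; vc=[22,4,12]
#11 0x26→b4/s0 VC-HIT; vc=[22,8,12]
#12 0xf6→b30/s2 L1-HIT; vc=[22,8,12]
#13 0xf2→b30/s2 L1-HIT; vc=[22,8,12]
#14 0xb7→b22/s2 VC-HIT; vc=[30,8,12]
#15 0xf5→b30/s2 VC-HIT; vc=[22,8,12]

SEQ = [MISS, MISS, MISS, L1-HIT, MISS, L1-HIT, L1-HIT, MISS, L1-HIT, L1-HIT, VC-HIT, VC-HIT, L1-HIT, L1-HIT, VC-HIT, VC-HIT]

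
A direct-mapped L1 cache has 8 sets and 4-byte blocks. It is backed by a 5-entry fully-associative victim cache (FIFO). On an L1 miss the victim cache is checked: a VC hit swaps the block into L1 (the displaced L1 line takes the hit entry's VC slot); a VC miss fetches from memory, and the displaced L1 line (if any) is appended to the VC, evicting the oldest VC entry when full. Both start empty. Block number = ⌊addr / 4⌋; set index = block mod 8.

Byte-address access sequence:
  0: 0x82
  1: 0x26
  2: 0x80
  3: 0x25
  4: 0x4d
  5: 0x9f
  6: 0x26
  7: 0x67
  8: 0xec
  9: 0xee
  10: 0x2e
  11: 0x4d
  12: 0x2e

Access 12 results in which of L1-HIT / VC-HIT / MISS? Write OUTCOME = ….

OUTCOME = VC-HIT

0: 0x82 (blk 32, set 0) → MISS  vc=[]
1: 0x26 (blk 9, set 1) → MISS  vc=[]
2: 0x80 (blk 32, set 0) → L1-HIT  vc=[]
3: 0x25 (blk 9, set 1) → L1-HIT  vc=[]
4: 0x4d (blk 19, set 3) → MISS  vc=[]
5: 0x9f (blk 39, set 7) → MISS  vc=[]
6: 0x26 (blk 9, set 1) → L1-HIT  vc=[]
7: 0x67 (blk 25, set 1) → MISS  vc=[9]
8: 0xec (blk 59, set 3) → MISS  vc=[9, 19]
9: 0xee (blk 59, set 3) → L1-HIT  vc=[9, 19]
10: 0x2e (blk 11, set 3) → MISS  vc=[9, 19, 59]
11: 0x4d (blk 19, set 3) → VC-HIT  vc=[9, 11, 59]
12: 0x2e (blk 11, set 3) → VC-HIT  vc=[9, 19, 59]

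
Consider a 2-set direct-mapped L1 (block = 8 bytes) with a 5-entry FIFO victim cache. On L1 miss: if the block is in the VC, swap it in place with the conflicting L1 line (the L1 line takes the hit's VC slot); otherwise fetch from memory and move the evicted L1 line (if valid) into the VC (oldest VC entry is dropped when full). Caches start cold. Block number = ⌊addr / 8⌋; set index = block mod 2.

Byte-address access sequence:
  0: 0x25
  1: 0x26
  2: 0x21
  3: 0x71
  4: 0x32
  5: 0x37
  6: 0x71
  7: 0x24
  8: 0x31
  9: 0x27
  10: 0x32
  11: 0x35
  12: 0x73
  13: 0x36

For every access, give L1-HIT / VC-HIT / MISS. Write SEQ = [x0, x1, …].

0: 0x25 (blk 4, set 0) → MISS  vc=[]
1: 0x26 (blk 4, set 0) → L1-HIT  vc=[]
2: 0x21 (blk 4, set 0) → L1-HIT  vc=[]
3: 0x71 (blk 14, set 0) → MISS  vc=[4]
4: 0x32 (blk 6, set 0) → MISS  vc=[4, 14]
5: 0x37 (blk 6, set 0) → L1-HIT  vc=[4, 14]
6: 0x71 (blk 14, set 0) → VC-HIT  vc=[4, 6]
7: 0x24 (blk 4, set 0) → VC-HIT  vc=[14, 6]
8: 0x31 (blk 6, set 0) → VC-HIT  vc=[14, 4]
9: 0x27 (blk 4, set 0) → VC-HIT  vc=[14, 6]
10: 0x32 (blk 6, set 0) → VC-HIT  vc=[14, 4]
11: 0x35 (blk 6, set 0) → L1-HIT  vc=[14, 4]
12: 0x73 (blk 14, set 0) → VC-HIT  vc=[6, 4]
13: 0x36 (blk 6, set 0) → VC-HIT  vc=[14, 4]

SEQ = [MISS, L1-HIT, L1-HIT, MISS, MISS, L1-HIT, VC-HIT, VC-HIT, VC-HIT, VC-HIT, VC-HIT, L1-HIT, VC-HIT, VC-HIT]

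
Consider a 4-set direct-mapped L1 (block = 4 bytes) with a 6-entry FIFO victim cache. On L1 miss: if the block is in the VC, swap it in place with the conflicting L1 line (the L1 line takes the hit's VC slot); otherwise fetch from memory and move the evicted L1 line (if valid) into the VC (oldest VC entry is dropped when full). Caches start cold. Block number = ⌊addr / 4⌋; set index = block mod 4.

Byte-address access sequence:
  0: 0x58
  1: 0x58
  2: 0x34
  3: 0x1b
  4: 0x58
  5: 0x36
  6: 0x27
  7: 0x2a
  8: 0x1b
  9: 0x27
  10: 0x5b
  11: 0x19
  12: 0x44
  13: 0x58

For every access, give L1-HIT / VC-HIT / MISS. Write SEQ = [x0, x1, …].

SEQ = [MISS, L1-HIT, MISS, MISS, VC-HIT, L1-HIT, MISS, MISS, VC-HIT, L1-HIT, VC-HIT, VC-HIT, MISS, VC-HIT]

#0 0x58→b22/s2 MISS; vc=[]
#1 0x58→b22/s2 L1-HIT; vc=[]
#2 0x34→b13/s1 MISS; vc=[]
#3 0x1b→b6/s2 MISS; vc=[22]
#4 0x58→b22/s2 VC-HIT; vc=[6]
#5 0x36→b13/s1 L1-HIT; vc=[6]
#6 0x27→b9/s1 MISS; vc=[6,13]
#7 0x2a→b10/s2 MISS; vc=[6,13,22]
#8 0x1b→b6/s2 VC-HIT; vc=[10,13,22]
#9 0x27→b9/s1 L1-HIT; vc=[10,13,22]
#10 0x5b→b22/s2 VC-HIT; vc=[10,13,6]
#11 0x19→b6/s2 VC-HIT; vc=[10,13,22]
#12 0x44→b17/s1 MISS; vc=[10,13,22,9]
#13 0x58→b22/s2 VC-HIT; vc=[10,13,6,9]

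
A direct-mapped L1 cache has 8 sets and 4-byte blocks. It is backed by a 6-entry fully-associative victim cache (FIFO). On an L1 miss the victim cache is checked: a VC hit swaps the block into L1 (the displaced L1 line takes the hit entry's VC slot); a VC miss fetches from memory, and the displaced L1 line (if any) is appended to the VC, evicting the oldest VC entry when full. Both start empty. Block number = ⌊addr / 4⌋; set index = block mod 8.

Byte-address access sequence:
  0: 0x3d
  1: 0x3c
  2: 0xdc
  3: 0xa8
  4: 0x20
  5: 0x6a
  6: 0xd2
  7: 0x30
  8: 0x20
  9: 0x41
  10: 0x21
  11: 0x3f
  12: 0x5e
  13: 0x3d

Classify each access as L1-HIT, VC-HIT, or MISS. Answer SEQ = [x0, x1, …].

0: 0x3d (blk 15, set 7) → MISS  vc=[]
1: 0x3c (blk 15, set 7) → L1-HIT  vc=[]
2: 0xdc (blk 55, set 7) → MISS  vc=[15]
3: 0xa8 (blk 42, set 2) → MISS  vc=[15]
4: 0x20 (blk 8, set 0) → MISS  vc=[15]
5: 0x6a (blk 26, set 2) → MISS  vc=[15, 42]
6: 0xd2 (blk 52, set 4) → MISS  vc=[15, 42]
7: 0x30 (blk 12, set 4) → MISS  vc=[15, 42, 52]
8: 0x20 (blk 8, set 0) → L1-HIT  vc=[15, 42, 52]
9: 0x41 (blk 16, set 0) → MISS  vc=[15, 42, 52, 8]
10: 0x21 (blk 8, set 0) → VC-HIT  vc=[15, 42, 52, 16]
11: 0x3f (blk 15, set 7) → VC-HIT  vc=[55, 42, 52, 16]
12: 0x5e (blk 23, set 7) → MISS  vc=[55, 42, 52, 16, 15]
13: 0x3d (blk 15, set 7) → VC-HIT  vc=[55, 42, 52, 16, 23]

SEQ = [MISS, L1-HIT, MISS, MISS, MISS, MISS, MISS, MISS, L1-HIT, MISS, VC-HIT, VC-HIT, MISS, VC-HIT]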